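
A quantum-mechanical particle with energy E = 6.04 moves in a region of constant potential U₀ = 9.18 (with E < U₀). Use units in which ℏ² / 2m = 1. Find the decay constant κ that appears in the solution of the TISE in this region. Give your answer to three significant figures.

κ = 1.77

Since E < U₀ the TISE in this region is ψ'' = κ²ψ with κ = √(2m(U₀ − E))/ℏ.
κ = √(2 × 0.5 × 3.14) = 1.772.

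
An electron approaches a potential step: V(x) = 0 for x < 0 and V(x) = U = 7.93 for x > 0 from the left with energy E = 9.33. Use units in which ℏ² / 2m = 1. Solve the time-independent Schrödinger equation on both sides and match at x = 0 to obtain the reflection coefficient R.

R = 0.195

The wavenumbers are k₁ = √(2mE)/ℏ = 3.055 on the left and k₂ = √(2m(E − U))/ℏ = 1.183 on the right.
Continuity of ψ and ψ′ at the step yields the reflection amplitude r = (k₁ − k₂)/(k₁ + k₂) = 0.4416; thus R = |r|² = 0.1950, T = 0.8050.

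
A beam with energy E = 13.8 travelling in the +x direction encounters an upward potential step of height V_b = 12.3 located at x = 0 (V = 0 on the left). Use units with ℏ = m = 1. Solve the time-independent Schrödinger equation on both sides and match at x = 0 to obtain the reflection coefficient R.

R = 0.254

The wavenumbers are k₁ = √(2mE)/ℏ = 5.254 on the left and k₂ = √(2m(E − V_b))/ℏ = 1.732 on the right.
Continuity of ψ and ψ′ at the step yields the reflection amplitude r = (k₁ − k₂)/(k₁ + k₂) = 0.5041; thus R = |r|² = 0.2541, T = 0.7459.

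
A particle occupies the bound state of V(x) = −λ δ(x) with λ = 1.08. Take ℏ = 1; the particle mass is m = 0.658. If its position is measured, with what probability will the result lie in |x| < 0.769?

The normalised bound state is ψ = √κ e^{−κ|x|} with κ = mλ/ℏ² = 0.7106.
P(|x| < d) = ∫_{−d}^{d} κ e^{−2κ|x|} dx = 1 − e^{−2κd} = 1 − e^{−1.093} = 0.6648.

P = 0.665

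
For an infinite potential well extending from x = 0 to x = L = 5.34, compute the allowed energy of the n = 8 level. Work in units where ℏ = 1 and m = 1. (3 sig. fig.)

E = 11.1

The infinite-well eigenfunctions ψ_n = √(2/L) sin(nπx/L) vanish at both walls, giving E_n = n²π²ℏ²/(2mL²).
E_8 = 8² × π² / (2 × 1 × 5.34²) = 11.08.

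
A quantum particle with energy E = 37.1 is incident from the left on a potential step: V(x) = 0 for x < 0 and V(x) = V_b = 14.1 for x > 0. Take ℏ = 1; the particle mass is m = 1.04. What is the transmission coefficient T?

The wavenumbers are k₁ = √(2mE)/ℏ = 8.785 on the left and k₂ = √(2m(E − V_b))/ℏ = 6.917 on the right.
Continuity of ψ and ψ′ at the step yields the reflection amplitude r = (k₁ − k₂)/(k₁ + k₂) = 0.1190; thus R = |r|² = 0.01415, T = 0.9858.

T = 0.986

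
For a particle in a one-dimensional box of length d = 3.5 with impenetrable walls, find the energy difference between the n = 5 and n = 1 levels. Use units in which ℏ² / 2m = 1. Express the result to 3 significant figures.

E_n = n²π²ℏ²/(2md²), so ΔE = (5² − 1²) π²ℏ²/(2md²).
ΔE = 24 × π² / (2 × 0.5 × 3.5²) = 19.34.

ΔE = 19.3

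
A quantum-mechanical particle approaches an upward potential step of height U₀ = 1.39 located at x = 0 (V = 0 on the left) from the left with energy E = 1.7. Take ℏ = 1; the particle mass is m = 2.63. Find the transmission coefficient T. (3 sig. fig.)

On each side the TISE gives plane waves with k = √(2m(E − V))/ℏ: k₁ = √(2·2.63·1.7) = 2.990, k₂ = √(2·2.63·0.31) = 1.277.
Continuity of ψ and ψ′ at the step yields the reflection amplitude r = (k₁ − k₂)/(k₁ + k₂) = 0.4015; thus R = |r|² = 0.1612, T = 0.8388.

T = 0.839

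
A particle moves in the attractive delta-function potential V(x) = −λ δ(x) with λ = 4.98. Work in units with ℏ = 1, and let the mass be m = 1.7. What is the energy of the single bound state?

E = -21.1

The bound state is ψ(x) = √κ e^{−κ|x|}. The derivative jump ψ'(0⁺) − ψ'(0⁻) = −(2mλ/ℏ²)ψ(0) fixes κ = mλ/ℏ² = 8.466.
Then E = −ℏ²κ²/(2m) = −mλ²/(2ℏ²) = -21.08.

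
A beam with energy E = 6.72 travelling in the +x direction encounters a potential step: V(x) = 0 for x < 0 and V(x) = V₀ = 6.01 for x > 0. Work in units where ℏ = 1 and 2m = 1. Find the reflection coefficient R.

The wavenumbers are k₁ = √(2mE)/ℏ = 2.592 on the left and k₂ = √(2m(E − V₀))/ℏ = 0.8426 on the right.
Matching ψ and ψ′ at x = 0 gives r = (k₁ − k₂)/(k₁ + k₂), so R = r² = 0.2595 and T = 1 − R = 0.7405.

R = 0.259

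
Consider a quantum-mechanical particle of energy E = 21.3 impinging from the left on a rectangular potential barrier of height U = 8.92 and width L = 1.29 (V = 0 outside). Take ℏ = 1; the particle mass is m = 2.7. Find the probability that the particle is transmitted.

E > U: inside the barrier k₂ = √(2m(E − U))/ℏ = 8.176, k₂L = 10.55.
T = [1 + U² sin²(k₂L) / (4E(E − U))]⁻¹ = 1/1.061 = 0.942.

T = 0.942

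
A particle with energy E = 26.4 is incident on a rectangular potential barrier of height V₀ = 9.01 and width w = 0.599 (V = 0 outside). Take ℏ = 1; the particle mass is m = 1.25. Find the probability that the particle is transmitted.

Above the barrier the interior wavenumber is k₂ = √(2m(E − V₀))/ℏ = 6.594, giving phase k₂w = 3.950.
T = [1 + V₀² sin²(k₂w) / (4E(E − V₀))]⁻¹ = 1/1.023 = 0.977.

T = 0.977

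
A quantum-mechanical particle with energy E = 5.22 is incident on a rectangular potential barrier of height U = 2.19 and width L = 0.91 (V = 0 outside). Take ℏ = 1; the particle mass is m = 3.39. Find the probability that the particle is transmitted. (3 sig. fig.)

T = 0.950

E > U: inside the barrier k₂ = √(2m(E − U))/ℏ = 4.532, k₂L = 4.125.
Matching at both interfaces gives T⁻¹ = 1 + U² sin²(k₂L) / [4E(E − U)] = 1.052, hence T = 0.950.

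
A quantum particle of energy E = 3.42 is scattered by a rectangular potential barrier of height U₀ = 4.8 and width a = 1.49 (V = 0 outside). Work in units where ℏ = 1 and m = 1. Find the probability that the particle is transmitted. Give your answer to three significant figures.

T = 0.0230

E < U₀: inside the barrier ψ ∝ e^{±κx} with κ = √(2m(U₀ − E))/ℏ = 1.661.
κa = 2.475, sinh(κa) = 5.901.
The exact tunnelling result is T⁻¹ = 1 + U₀² sinh²(κa) / [4E(U₀ − E)] = 43.50, so T = 0.0230.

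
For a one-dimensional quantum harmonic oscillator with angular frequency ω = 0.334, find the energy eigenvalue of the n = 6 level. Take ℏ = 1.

E = 2.17

Using E_n = (n + ½)ℏω: E_6 = 6.5 × 0.334 = 2.171.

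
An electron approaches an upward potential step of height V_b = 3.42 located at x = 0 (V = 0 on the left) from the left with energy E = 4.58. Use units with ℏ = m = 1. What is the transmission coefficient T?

T = 0.891

On each side the TISE gives plane waves with k = √(2m(E − V))/ℏ: k₁ = √(2·1·4.58) = 3.027, k₂ = √(2·1·1.16) = 1.523.
Continuity of ψ and ψ′ at the step yields the reflection amplitude r = (k₁ − k₂)/(k₁ + k₂) = 0.3304; thus R = |r|² = 0.1092, T = 0.8908.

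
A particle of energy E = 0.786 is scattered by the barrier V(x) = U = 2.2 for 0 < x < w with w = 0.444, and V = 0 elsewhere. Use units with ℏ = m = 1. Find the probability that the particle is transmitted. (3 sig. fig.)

T = 0.579

E < U: inside the barrier ψ ∝ e^{±κx} with κ = √(2m(U − E))/ℏ = 1.682.
κw = 0.7467, sinh(κw) = 0.8180.
The exact tunnelling result is T⁻¹ = 1 + U² sinh²(κw) / [4E(U − E)] = 1.728, so T = 0.579.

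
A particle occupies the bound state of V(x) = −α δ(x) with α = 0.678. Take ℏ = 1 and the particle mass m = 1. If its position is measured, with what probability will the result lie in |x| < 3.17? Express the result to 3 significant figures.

The normalised bound state is ψ = √κ e^{−κ|x|} with κ = mα/ℏ² = 0.6780.
P(|x| < d) = ∫_{−d}^{d} κ e^{−2κ|x|} dx = 1 − e^{−2κd} = 1 − e^{−4.299} = 0.9864.

P = 0.986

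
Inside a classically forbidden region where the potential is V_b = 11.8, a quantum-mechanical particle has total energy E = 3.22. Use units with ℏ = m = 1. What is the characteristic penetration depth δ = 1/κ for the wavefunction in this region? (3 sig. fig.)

Since E < V_b the TISE in this region is ψ'' = κ²ψ with κ = √(2m(V_b − E))/ℏ.
κ = √(2 × 1 × 8.58) = 4.142. The penetration depth is δ = 1/κ = 0.241.

δ = 0.241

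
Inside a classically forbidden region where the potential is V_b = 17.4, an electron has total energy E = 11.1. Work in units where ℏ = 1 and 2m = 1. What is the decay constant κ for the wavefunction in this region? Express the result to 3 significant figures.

κ = 2.51

Since E < V_b the TISE in this region is ψ'' = κ²ψ with κ = √(2m(V_b − E))/ℏ.
κ = √(2 × 0.5 × 6.3) = 2.510.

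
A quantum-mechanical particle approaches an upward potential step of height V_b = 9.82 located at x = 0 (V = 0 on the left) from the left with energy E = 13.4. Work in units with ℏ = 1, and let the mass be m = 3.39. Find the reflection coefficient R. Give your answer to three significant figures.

R = 0.101

On each side the TISE gives plane waves with k = √(2m(E − V))/ℏ: k₁ = √(2·3.39·13.4) = 9.532, k₂ = √(2·3.39·3.58) = 4.927.
Continuity of ψ and ψ′ at the step yields the reflection amplitude r = (k₁ − k₂)/(k₁ + k₂) = 0.3185; thus R = |r|² = 0.1014, T = 0.8986.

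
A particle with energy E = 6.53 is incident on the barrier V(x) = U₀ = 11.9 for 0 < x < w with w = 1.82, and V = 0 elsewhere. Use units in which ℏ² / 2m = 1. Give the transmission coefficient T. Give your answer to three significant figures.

T = 0.000860

E < U₀: inside the barrier ψ ∝ e^{±κx} with κ = √(2m(U₀ − E))/ℏ = 2.317.
κw = 4.218, sinh(κw) = 33.93.
Matching ψ, ψ′ at both faces gives T = [1 + U₀² sinh²(κw) / (4E(U₀ − E))]⁻¹ = 1/1163 = 0.000860.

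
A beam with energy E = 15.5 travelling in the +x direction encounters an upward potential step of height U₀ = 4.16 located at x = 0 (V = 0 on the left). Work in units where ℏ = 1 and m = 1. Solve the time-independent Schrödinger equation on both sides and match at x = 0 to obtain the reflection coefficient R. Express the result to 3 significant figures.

The wavenumbers are k₁ = √(2mE)/ℏ = 5.568 on the left and k₂ = √(2m(E − U₀))/ℏ = 4.762 on the right.
Matching ψ and ψ′ at x = 0 gives r = (k₁ − k₂)/(k₁ + k₂), so R = r² = 0.006079 and T = 1 − R = 0.9939.

R = 0.00608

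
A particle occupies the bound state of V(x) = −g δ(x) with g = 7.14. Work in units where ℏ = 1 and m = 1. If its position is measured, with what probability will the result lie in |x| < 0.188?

P = 0.932

The normalised bound state is ψ = √κ e^{−κ|x|} with κ = mg/ℏ² = 7.140.
P(|x| < d) = ∫_{−d}^{d} κ e^{−2κ|x|} dx = 1 − e^{−2κd} = 1 − e^{−2.685} = 0.9318.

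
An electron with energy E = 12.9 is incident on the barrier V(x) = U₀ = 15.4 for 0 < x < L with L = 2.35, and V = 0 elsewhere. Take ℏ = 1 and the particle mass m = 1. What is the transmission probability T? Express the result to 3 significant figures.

E < U₀: inside the barrier ψ ∝ e^{±κx} with κ = √(2m(U₀ − E))/ℏ = 2.236.
κL = 5.255, sinh(κL) = 95.74.
Matching ψ, ψ′ at both faces gives T = [1 + U₀² sinh²(κL) / (4E(U₀ − E))]⁻¹ = 1/16850 = 0.0000593.

T = 0.0000593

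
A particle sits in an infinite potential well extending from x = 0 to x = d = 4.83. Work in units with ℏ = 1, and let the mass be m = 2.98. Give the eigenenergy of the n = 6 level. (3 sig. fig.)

E = 2.56

The infinite-well eigenfunctions ψ_n = √(2/d) sin(nπx/d) vanish at both walls, giving E_n = n²π²ℏ²/(2md²).
E_6 = 6² × π² / (2 × 2.98 × 4.83²) = 2.555.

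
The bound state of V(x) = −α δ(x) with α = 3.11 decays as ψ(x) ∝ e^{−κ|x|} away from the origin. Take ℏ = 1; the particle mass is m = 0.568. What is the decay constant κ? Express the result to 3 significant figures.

κ = 1.77

Integrate −(ℏ²/2m)ψ'' − αδ(x)ψ = Eψ from −ε to +ε: the ψ'' term gives ψ'(0⁺) − ψ'(0⁻) and the δ term gives −(2mα/ℏ²)ψ(0).
With ψ ∝ e^{−κ|x|} this yields −2κ = −2mα/ℏ², so κ = mα/ℏ² = 1.766.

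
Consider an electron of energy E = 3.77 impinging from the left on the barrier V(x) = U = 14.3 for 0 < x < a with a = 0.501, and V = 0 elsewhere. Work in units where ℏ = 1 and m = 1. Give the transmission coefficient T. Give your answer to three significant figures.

T = 0.0309

E < U: inside the barrier ψ ∝ e^{±κx} with κ = √(2m(U − E))/ℏ = 4.589.
κa = 2.299, sinh(κa) = 4.933.
The exact tunnelling result is T⁻¹ = 1 + U² sinh²(κa) / [4E(U − E)] = 32.33, so T = 0.0309.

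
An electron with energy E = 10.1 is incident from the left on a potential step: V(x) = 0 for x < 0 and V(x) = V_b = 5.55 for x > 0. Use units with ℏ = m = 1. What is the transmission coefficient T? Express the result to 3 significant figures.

The wavenumbers are k₁ = √(2mE)/ℏ = 4.494 on the left and k₂ = √(2m(E − V_b))/ℏ = 3.017 on the right.
Matching ψ and ψ′ at x = 0 gives r = (k₁ − k₂)/(k₁ + k₂), so R = r² = 0.03871 and T = 1 − R = 0.9613.

T = 0.961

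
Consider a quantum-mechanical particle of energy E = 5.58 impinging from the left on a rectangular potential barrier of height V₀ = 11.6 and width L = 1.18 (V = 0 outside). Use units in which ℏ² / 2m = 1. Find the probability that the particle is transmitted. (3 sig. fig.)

T = 0.0121

Since E < V₀ the interior solution is evanescent with decay constant κ = √(2m(V₀ − E))/ℏ = 2.454.
κL = 2.895, sinh(κL) = 9.016.
The exact tunnelling result is T⁻¹ = 1 + V₀² sinh²(κL) / [4E(V₀ − E)] = 82.41, so T = 0.0121.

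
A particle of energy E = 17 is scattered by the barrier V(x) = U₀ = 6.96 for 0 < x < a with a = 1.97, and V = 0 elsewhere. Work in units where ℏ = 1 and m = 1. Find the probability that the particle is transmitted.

E > U₀: inside the barrier k₂ = √(2m(E − U₀))/ℏ = 4.481, k₂a = 8.828.
T = [1 + U₀² sin²(k₂a) / (4E(E − U₀))]⁻¹ = 1/1.022 = 0.978.

T = 0.978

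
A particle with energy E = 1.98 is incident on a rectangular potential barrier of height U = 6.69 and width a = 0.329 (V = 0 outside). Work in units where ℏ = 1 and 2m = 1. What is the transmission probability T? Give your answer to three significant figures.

T = 0.580

Since E < U the interior solution is evanescent with decay constant κ = √(2m(U − E))/ℏ = 2.170.
κa = 0.7140, sinh(κa) = 0.7762.
Matching ψ, ψ′ at both faces gives T = [1 + U² sinh²(κa) / (4E(U − E))]⁻¹ = 1/1.723 = 0.580.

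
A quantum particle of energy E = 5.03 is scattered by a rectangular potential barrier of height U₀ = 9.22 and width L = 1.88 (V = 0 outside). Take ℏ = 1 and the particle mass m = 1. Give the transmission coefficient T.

T = 0.0000744

Since E < U₀ the interior solution is evanescent with decay constant κ = √(2m(U₀ − E))/ℏ = 2.895.
κL = 5.442, sinh(κL) = 115.5.
The exact tunnelling result is T⁻¹ = 1 + U₀² sinh²(κL) / [4E(U₀ − E)] = 13450, so T = 0.0000744.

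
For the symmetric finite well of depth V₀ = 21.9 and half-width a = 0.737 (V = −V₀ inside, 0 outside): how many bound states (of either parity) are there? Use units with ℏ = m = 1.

N = 4

Define the well-strength parameter z₀ = (a/ℏ)√(2mV₀) = 0.737 × √(2·1·21.9) = 4.878.
A new bound state (alternating even/odd) appears each time z₀ passes a multiple of π/2, so N = ⌊2z₀/π⌋ + 1 = ⌊3.105⌋ + 1 = 4.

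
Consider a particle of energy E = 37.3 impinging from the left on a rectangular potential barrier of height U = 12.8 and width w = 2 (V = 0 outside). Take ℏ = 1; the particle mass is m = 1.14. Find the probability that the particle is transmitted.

T = 0.979

Above the barrier the interior wavenumber is k₂ = √(2m(E − U))/ℏ = 7.474, giving phase k₂w = 14.95.
T = [1 + U² sin²(k₂w) / (4E(E − U))]⁻¹ = 1/1.021 = 0.979.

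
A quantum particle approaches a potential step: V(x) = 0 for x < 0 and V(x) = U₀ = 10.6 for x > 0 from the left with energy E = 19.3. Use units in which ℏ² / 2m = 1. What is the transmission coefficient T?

T = 0.961

On each side the TISE gives plane waves with k = √(2m(E − V))/ℏ: k₁ = √(2·½·19.3) = 4.393, k₂ = √(2·½·8.7) = 2.950.
Continuity of ψ and ψ′ at the step yields the reflection amplitude r = (k₁ − k₂)/(k₁ + k₂) = 0.1966; thus R = |r|² = 0.03865, T = 0.9613.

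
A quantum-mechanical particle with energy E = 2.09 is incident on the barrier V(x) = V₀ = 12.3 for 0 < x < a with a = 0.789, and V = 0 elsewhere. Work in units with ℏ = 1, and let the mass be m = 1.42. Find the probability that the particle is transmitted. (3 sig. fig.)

E < V₀: inside the barrier ψ ∝ e^{±κx} with κ = √(2m(V₀ − E))/ℏ = 5.385.
κa = 4.249, sinh(κa) = 35.00.
Matching ψ, ψ′ at both faces gives T = [1 + V₀² sinh²(κa) / (4E(V₀ − E))]⁻¹ = 1/2172 = 0.000460.

T = 0.000460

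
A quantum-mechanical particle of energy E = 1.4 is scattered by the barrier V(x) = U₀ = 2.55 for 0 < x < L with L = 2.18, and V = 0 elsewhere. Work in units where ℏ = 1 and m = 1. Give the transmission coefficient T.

Since E < U₀ the interior solution is evanescent with decay constant κ = √(2m(U₀ − E))/ℏ = 1.517.
κL = 3.306, sinh(κL) = 13.62.
Matching ψ, ψ′ at both faces gives T = [1 + U₀² sinh²(κL) / (4E(U₀ − E))]⁻¹ = 1/188.3 = 0.00531.

T = 0.00531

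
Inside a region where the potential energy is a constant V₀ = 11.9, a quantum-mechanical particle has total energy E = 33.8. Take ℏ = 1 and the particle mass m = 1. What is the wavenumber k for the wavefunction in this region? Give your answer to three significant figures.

k = 6.62

With E > V₀ the solution is oscillatory, ψ ∝ e^{±ikx} with k = √(2m(E − V₀))/ℏ.
k = √(2 × 1 × 21.9) = 6.618.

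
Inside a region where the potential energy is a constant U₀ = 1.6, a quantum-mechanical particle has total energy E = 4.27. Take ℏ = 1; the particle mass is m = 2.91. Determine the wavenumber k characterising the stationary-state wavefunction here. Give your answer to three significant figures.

With E > U₀ the solution is oscillatory, ψ ∝ e^{±ikx} with k = √(2m(E − U₀))/ℏ.
k = √(2 × 2.91 × 2.67) = 3.942.

k = 3.94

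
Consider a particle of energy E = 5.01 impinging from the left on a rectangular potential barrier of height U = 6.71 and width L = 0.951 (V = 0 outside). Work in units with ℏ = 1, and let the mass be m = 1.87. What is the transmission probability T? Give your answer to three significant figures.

T = 0.0248

E < U: inside the barrier ψ ∝ e^{±κx} with κ = √(2m(U − E))/ℏ = 2.522.
κL = 2.398, sinh(κL) = 5.455.
The exact tunnelling result is T⁻¹ = 1 + U² sinh²(κL) / [4E(U − E)] = 40.32, so T = 0.0248.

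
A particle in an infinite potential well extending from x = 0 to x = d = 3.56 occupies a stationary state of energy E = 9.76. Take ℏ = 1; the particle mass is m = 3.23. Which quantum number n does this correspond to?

n = 9

From E_n = n²π²ℏ²/(2md²) invert to n = √(2md²E)/(πℏ).
n = (3.56/π) × √(2 × 3.23 × 9.76) = 8.998 → n = 9.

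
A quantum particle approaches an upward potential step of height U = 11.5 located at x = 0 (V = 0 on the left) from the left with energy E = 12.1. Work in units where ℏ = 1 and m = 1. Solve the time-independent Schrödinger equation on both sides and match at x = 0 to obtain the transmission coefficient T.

T = 0.596

On each side the TISE gives plane waves with k = √(2m(E − V))/ℏ: k₁ = √(2·1·12.1) = 4.919, k₂ = √(2·1·0.6) = 1.095.
Continuity of ψ and ψ′ at the step yields the reflection amplitude r = (k₁ − k₂)/(k₁ + k₂) = 0.6357; thus R = |r|² = 0.4042, T = 0.5958.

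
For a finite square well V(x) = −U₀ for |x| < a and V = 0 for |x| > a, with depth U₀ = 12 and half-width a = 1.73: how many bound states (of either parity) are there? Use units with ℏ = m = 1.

Define the well-strength parameter z₀ = (a/ℏ)√(2mU₀) = 1.73 × √(2·1·12) = 8.475.
The even/odd transcendental equations gain one root per π/2 in z₀, giving N = 1 + ⌊2z₀/π⌋ = 1 + ⌊5.396⌋ = 6.

N = 6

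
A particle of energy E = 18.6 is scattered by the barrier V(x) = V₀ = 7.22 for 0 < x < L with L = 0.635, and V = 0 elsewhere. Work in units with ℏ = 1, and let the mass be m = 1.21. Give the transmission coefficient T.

E > V₀: inside the barrier k₂ = √(2m(E − V₀))/ℏ = 5.248, k₂L = 3.332.
T = [1 + V₀² sin²(k₂L) / (4E(E − V₀))]⁻¹ = 1/1.002 = 0.998.

T = 0.998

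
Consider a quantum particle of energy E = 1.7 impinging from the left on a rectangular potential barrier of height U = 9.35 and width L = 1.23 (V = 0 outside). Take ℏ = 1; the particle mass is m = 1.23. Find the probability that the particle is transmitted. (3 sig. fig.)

E < U: inside the barrier ψ ∝ e^{±κx} with κ = √(2m(U − E))/ℏ = 4.338.
κL = 5.336, sinh(κL) = 103.8.
The exact tunnelling result is T⁻¹ = 1 + U² sinh²(κL) / [4E(U − E)] = 18120, so T = 0.0000552.

T = 0.0000552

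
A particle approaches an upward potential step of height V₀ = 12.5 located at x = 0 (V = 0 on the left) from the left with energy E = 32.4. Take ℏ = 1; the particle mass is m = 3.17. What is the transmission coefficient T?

T = 0.985

The wavenumbers are k₁ = √(2mE)/ℏ = 14.33 on the left and k₂ = √(2m(E − V₀))/ℏ = 11.23 on the right.
Matching ψ and ψ′ at x = 0 gives r = (k₁ − k₂)/(k₁ + k₂), so R = r² = 0.01470 and T = 1 − R = 0.9853.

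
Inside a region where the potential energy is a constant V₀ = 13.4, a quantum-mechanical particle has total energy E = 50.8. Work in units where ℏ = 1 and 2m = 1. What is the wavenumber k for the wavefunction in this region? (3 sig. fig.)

With E > V₀ the solution is oscillatory, ψ ∝ e^{±ikx} with k = √(2m(E − V₀))/ℏ.
k = √(2 × 0.5 × 37.4) = 6.116.

k = 6.12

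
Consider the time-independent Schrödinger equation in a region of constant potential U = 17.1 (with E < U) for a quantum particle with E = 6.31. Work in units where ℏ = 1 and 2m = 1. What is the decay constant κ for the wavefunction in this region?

κ = 3.28

Since E < U the TISE in this region is ψ'' = κ²ψ with κ = √(2m(U − E))/ℏ.
κ = √(2 × 0.5 × 10.79) = 3.285.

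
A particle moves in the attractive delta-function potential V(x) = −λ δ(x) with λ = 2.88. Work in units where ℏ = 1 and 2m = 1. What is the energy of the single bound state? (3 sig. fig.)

For x ≠ 0 the bound state is ψ ∝ e^{−κ|x|}; integrating the TISE across the delta gives the cusp condition 2κ = 2mλ/ℏ², so κ = 1.440.
Then E = −ℏ²κ²/(2m) = −mλ²/(2ℏ²) = -2.074.

E = -2.07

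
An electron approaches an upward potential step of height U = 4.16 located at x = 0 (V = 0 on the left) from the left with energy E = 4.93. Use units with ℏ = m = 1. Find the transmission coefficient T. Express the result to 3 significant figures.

T = 0.812

The wavenumbers are k₁ = √(2mE)/ℏ = 3.140 on the left and k₂ = √(2m(E − U))/ℏ = 1.241 on the right.
Continuity of ψ and ψ′ at the step yields the reflection amplitude r = (k₁ − k₂)/(k₁ + k₂) = 0.4335; thus R = |r|² = 0.1879, T = 0.8121.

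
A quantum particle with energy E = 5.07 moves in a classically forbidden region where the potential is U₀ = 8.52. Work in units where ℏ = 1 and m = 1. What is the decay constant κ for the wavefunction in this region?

Since E < U₀ the TISE in this region is ψ'' = κ²ψ with κ = √(2m(U₀ − E))/ℏ.
κ = √(2 × 1 × 3.45) = 2.627.

κ = 2.63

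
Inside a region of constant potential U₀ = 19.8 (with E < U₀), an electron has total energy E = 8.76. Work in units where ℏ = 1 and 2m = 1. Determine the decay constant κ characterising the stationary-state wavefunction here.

Since E < U₀ the TISE in this region is ψ'' = κ²ψ with κ = √(2m(U₀ − E))/ℏ.
κ = √(2 × 0.5 × 11.04) = 3.323.

κ = 3.32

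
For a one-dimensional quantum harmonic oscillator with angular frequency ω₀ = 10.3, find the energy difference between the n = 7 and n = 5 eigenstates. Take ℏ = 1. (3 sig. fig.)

ΔE = 20.6

E_n = ℏω₀(n + ½), so ΔE = (7 − 5) ℏω₀ = 2 × 10.3 = 20.60.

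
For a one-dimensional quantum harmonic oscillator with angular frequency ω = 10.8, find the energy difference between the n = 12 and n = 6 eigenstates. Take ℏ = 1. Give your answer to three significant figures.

E_n = ℏω(n + ½), so ΔE = (12 − 6) ℏω = 6 × 10.8 = 64.80.

ΔE = 64.8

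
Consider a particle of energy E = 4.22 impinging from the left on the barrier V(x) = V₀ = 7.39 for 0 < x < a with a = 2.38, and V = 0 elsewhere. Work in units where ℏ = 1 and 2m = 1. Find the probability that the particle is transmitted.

T = 0.000817

E < V₀: inside the barrier ψ ∝ e^{±κx} with κ = √(2m(V₀ − E))/ℏ = 1.780.
κa = 4.237, sinh(κa) = 34.61.
Matching ψ, ψ′ at both faces gives T = [1 + V₀² sinh²(κa) / (4E(V₀ − E))]⁻¹ = 1/1223 = 0.000817.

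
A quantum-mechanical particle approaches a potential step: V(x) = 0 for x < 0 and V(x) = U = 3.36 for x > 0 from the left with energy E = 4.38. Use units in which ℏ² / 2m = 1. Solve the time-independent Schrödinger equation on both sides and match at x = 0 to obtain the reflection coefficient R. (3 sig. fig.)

On each side the TISE gives plane waves with k = √(2m(E − V))/ℏ: k₁ = √(2·½·4.38) = 2.093, k₂ = √(2·½·1.02) = 1.010.
Continuity of ψ and ψ′ at the step yields the reflection amplitude r = (k₁ − k₂)/(k₁ + k₂) = 0.3490; thus R = |r|² = 0.1218, T = 0.8782.

R = 0.122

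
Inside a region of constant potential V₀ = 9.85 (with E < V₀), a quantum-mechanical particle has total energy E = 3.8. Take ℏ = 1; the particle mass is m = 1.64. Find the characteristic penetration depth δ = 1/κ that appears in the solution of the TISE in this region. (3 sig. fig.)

δ = 0.224

Since E < V₀ the TISE in this region is ψ'' = κ²ψ with κ = √(2m(V₀ − E))/ℏ.
κ = √(2 × 1.64 × 6.05) = 4.455. The penetration depth is δ = 1/κ = 0.224.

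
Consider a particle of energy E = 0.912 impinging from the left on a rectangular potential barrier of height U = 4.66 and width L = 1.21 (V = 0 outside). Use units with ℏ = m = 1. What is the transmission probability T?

T = 0.00334

Since E < U the interior solution is evanescent with decay constant κ = √(2m(U − E))/ℏ = 2.738.
κL = 3.313, sinh(κL) = 13.71.
Matching ψ, ψ′ at both faces gives T = [1 + U² sinh²(κL) / (4E(U − E))]⁻¹ = 1/299.7 = 0.00334.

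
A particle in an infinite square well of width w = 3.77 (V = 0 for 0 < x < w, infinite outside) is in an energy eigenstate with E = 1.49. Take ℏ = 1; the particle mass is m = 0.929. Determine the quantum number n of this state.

For an infinite well E_n = n²π²ℏ²/(2mw²), so n = (w/πℏ)√(2mE).
n = (3.77/π) × √(2 × 0.929 × 1.49) = 1.997 → n = 2.

n = 2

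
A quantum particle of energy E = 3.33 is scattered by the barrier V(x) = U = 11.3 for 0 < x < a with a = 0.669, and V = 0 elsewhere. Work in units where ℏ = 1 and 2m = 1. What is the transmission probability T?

T = 0.0738

Since E < U the interior solution is evanescent with decay constant κ = √(2m(U − E))/ℏ = 2.823.
κa = 1.889, sinh(κa) = 3.230.
Matching ψ, ψ′ at both faces gives T = [1 + U² sinh²(κa) / (4E(U − E))]⁻¹ = 1/13.55 = 0.0738.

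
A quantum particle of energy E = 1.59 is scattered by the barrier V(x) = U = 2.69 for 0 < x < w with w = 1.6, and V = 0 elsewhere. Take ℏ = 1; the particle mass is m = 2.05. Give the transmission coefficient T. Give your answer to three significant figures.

T = 0.00432

E < U: inside the barrier ψ ∝ e^{±κx} with κ = √(2m(U − E))/ℏ = 2.124.
κw = 3.398, sinh(κw) = 14.93.
Matching ψ, ψ′ at both faces gives T = [1 + U² sinh²(κw) / (4E(U − E))]⁻¹ = 1/231.7 = 0.00432.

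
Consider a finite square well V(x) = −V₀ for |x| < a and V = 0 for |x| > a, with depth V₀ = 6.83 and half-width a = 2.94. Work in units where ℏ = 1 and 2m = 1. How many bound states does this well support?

Define the well-strength parameter z₀ = (a/ℏ)√(2mV₀) = 2.94 × √(2·0.5·6.83) = 7.683.
A new bound state (alternating even/odd) appears each time z₀ passes a multiple of π/2, so N = ⌊2z₀/π⌋ + 1 = ⌊4.891⌋ + 1 = 5.

N = 5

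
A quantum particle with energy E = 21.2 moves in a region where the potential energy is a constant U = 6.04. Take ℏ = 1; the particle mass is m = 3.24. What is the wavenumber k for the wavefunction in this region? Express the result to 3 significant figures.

With E > U the solution is oscillatory, ψ ∝ e^{±ikx} with k = √(2m(E − U))/ℏ.
k = √(2 × 3.24 × 15.16) = 9.911.

k = 9.91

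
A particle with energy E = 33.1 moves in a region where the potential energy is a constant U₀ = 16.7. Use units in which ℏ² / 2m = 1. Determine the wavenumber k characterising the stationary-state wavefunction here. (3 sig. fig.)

k = 4.05

With E > U₀ the solution is oscillatory, ψ ∝ e^{±ikx} with k = √(2m(E − U₀))/ℏ.
k = √(2 × 0.5 × 16.4) = 4.050.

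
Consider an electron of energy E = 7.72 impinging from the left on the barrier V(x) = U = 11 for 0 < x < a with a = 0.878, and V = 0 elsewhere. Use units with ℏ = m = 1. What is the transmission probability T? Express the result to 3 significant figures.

T = 0.0367

Since E < U the interior solution is evanescent with decay constant κ = √(2m(U − E))/ℏ = 2.561.
κa = 2.249, sinh(κa) = 4.685.
Matching ψ, ψ′ at both faces gives T = [1 + U² sinh²(κa) / (4E(U − E))]⁻¹ = 1/27.22 = 0.0367.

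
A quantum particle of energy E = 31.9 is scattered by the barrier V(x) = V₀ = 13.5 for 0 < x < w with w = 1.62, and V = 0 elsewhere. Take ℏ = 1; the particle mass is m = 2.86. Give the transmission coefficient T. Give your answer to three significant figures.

T = 0.954

E > V₀: inside the barrier k₂ = √(2m(E − V₀))/ℏ = 10.26, k₂w = 16.62.
T = [1 + V₀² sin²(k₂w) / (4E(E − V₀))]⁻¹ = 1/1.049 = 0.954.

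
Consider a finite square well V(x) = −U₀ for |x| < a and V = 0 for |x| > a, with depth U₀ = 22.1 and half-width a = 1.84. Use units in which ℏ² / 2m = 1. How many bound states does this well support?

N = 6

Define the well-strength parameter z₀ = (a/ℏ)√(2mU₀) = 1.84 × √(2·0.5·22.1) = 8.650.
The even/odd transcendental equations gain one root per π/2 in z₀, giving N = 1 + ⌊2z₀/π⌋ = 1 + ⌊5.507⌋ = 6.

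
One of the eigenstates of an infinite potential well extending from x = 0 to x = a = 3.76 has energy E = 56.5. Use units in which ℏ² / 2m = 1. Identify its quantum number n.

For an infinite well E_n = n²π²ℏ²/(2ma²), so n = (a/πℏ)√(2mE).
n = (3.76/π) × √(2 × 0.5 × 56.5) = 8.996 → n = 9.

n = 9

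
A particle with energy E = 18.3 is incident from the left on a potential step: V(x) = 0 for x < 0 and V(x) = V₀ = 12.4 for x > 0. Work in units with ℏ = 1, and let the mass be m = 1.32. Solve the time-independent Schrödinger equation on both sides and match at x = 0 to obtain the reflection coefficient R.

R = 0.0760

On each side the TISE gives plane waves with k = √(2m(E − V))/ℏ: k₁ = √(2·1.32·18.3) = 6.951, k₂ = √(2·1.32·5.9) = 3.947.
Matching ψ and ψ′ at x = 0 gives r = (k₁ − k₂)/(k₁ + k₂), so R = r² = 0.07599 and T = 1 − R = 0.9240.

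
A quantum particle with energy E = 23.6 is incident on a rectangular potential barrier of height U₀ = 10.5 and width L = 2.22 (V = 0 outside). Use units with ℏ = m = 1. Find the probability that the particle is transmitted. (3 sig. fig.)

E > U₀: inside the barrier k₂ = √(2m(E − U₀))/ℏ = 5.119, k₂L = 11.36.
T = [1 + U₀² sin²(k₂L) / (4E(E − U₀))]⁻¹ = 1/1.078 = 0.928.

T = 0.928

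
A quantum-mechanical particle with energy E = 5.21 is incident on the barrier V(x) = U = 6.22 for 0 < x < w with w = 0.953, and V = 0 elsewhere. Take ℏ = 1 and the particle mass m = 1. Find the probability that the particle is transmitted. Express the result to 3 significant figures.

T = 0.143

Since E < U the interior solution is evanescent with decay constant κ = √(2m(U − E))/ℏ = 1.421.
κw = 1.354, sinh(κw) = 1.808.
The exact tunnelling result is T⁻¹ = 1 + U² sinh²(κw) / [4E(U − E)] = 7.010, so T = 0.143.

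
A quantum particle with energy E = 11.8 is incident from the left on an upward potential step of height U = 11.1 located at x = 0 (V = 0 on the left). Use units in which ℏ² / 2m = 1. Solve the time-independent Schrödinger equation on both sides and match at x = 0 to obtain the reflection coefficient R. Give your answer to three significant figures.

On each side the TISE gives plane waves with k = √(2m(E − V))/ℏ: k₁ = √(2·½·11.8) = 3.435, k₂ = √(2·½·0.7) = 0.8367.
Matching ψ and ψ′ at x = 0 gives r = (k₁ − k₂)/(k₁ + k₂), so R = r² = 0.3700 and T = 1 − R = 0.6300.

R = 0.370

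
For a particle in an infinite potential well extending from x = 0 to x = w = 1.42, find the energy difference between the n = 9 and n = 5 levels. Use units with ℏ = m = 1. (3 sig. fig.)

E_n = n²π²ℏ²/(2mw²), so ΔE = (9² − 5²) π²ℏ²/(2mw²).
ΔE = 56 × π² / (2 × 1 × 1.42²) = 137.1.

ΔE = 137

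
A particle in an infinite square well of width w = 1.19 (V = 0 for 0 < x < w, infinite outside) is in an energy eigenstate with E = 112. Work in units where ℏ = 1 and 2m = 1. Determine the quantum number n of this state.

n = 4

From E_n = n²π²ℏ²/(2mw²) invert to n = √(2mw²E)/(πℏ).
n = (1.19/π) × √(2 × 0.5 × 112) = 4.009 → n = 4.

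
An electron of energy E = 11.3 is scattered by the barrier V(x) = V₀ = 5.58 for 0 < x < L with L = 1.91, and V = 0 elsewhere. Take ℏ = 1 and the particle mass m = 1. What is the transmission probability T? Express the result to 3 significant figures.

T = 0.996

E > V₀: inside the barrier k₂ = √(2m(E − V₀))/ℏ = 3.382, k₂L = 6.460.
T = [1 + V₀² sin²(k₂L) / (4E(E − V₀))]⁻¹ = 1/1.004 = 0.996.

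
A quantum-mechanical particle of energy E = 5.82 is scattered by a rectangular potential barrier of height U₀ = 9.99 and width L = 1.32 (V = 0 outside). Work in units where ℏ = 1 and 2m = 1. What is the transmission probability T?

Since E < U₀ the interior solution is evanescent with decay constant κ = √(2m(U₀ − E))/ℏ = 2.042.
κL = 2.696, sinh(κL) = 7.373.
The exact tunnelling result is T⁻¹ = 1 + U₀² sinh²(κL) / [4E(U₀ − E)] = 56.88, so T = 0.0176.

T = 0.0176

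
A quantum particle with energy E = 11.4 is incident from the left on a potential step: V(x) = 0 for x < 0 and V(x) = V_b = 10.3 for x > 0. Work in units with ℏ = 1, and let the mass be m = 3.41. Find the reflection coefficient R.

On each side the TISE gives plane waves with k = √(2m(E − V))/ℏ: k₁ = √(2·3.41·11.4) = 8.817, k₂ = √(2·3.41·1.1) = 2.739.
Matching ψ and ψ′ at x = 0 gives r = (k₁ − k₂)/(k₁ + k₂), so R = r² = 0.2767 and T = 1 − R = 0.7233.

R = 0.277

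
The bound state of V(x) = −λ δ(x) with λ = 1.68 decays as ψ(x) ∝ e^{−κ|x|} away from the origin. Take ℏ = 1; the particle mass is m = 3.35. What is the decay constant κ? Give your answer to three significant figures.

κ = 5.63

Integrating the TISE across x = 0 gives the cusp condition ψ'(0⁺) − ψ'(0⁻) = −(2mλ/ℏ²)ψ(0).
With ψ ∝ e^{−κ|x|} this yields −2κ = −2mλ/ℏ², so κ = mλ/ℏ² = 5.628.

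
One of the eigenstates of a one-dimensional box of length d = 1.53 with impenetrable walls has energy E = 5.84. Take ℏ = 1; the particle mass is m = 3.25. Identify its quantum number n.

n = 3

From E_n = n²π²ℏ²/(2md²) invert to n = √(2md²E)/(πℏ).
n = (1.53/π) × √(2 × 3.25 × 5.84) = 3.001 → n = 3.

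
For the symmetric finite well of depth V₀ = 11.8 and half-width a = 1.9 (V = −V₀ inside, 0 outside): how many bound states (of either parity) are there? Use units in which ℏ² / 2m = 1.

N = 5

Define the well-strength parameter z₀ = (a/ℏ)√(2mV₀) = 1.9 × √(2·0.5·11.8) = 6.527.
The even/odd transcendental equations gain one root per π/2 in z₀, giving N = 1 + ⌊2z₀/π⌋ = 1 + ⌊4.155⌋ = 5.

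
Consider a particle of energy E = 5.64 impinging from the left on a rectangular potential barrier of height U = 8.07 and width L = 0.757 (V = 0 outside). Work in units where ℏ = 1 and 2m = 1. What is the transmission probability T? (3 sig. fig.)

T = 0.279

E < U: inside the barrier ψ ∝ e^{±κx} with κ = √(2m(U − E))/ℏ = 1.559.
κL = 1.180, sinh(κL) = 1.474.
The exact tunnelling result is T⁻¹ = 1 + U² sinh²(κL) / [4E(U − E)] = 3.580, so T = 0.279.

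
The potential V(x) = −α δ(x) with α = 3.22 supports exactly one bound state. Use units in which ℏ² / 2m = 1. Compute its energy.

For x ≠ 0 the bound state is ψ ∝ e^{−κ|x|}; integrating the TISE across the delta gives the cusp condition 2κ = 2mα/ℏ², so κ = 1.610.
Then E = −ℏ²κ²/(2m) = −mα²/(2ℏ²) = -2.592.

E = -2.59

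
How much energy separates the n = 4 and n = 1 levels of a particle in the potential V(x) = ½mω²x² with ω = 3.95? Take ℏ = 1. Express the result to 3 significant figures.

E_n = ℏω(n + ½), so ΔE = (4 − 1) ℏω = 3 × 3.95 = 11.85.

ΔE = 11.9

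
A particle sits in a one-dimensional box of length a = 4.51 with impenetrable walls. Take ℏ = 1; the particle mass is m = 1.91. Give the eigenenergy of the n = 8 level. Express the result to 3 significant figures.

E = 8.13

The infinite-well eigenfunctions ψ_n = √(2/a) sin(nπx/a) vanish at both walls, giving E_n = n²π²ℏ²/(2ma²).
E_8 = 8² × π² / (2 × 1.91 × 4.51²) = 8.129.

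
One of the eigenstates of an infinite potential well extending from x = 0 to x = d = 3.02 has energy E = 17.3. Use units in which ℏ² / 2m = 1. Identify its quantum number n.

n = 4

For an infinite well E_n = n²π²ℏ²/(2md²), so n = (d/πℏ)√(2mE).
n = (3.02/π) × √(2 × 0.5 × 17.3) = 3.998 → n = 4.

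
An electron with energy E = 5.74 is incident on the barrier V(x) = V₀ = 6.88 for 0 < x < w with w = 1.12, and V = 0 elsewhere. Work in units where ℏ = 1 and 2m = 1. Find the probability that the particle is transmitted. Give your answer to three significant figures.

T = 0.197

E < V₀: inside the barrier ψ ∝ e^{±κx} with κ = √(2m(V₀ − E))/ℏ = 1.068.
κw = 1.196, sinh(κw) = 1.502.
Matching ψ, ψ′ at both faces gives T = [1 + V₀² sinh²(κw) / (4E(V₀ − E))]⁻¹ = 1/5.079 = 0.197.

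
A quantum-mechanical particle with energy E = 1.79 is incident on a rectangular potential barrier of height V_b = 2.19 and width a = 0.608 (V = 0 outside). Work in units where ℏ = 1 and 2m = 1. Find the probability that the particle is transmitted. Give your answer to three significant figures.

E < V_b: inside the barrier ψ ∝ e^{±κx} with κ = √(2m(V_b − E))/ℏ = 0.6325.
κa = 0.3845, sinh(κa) = 0.3941.
Matching ψ, ψ′ at both faces gives T = [1 + V_b² sinh²(κa) / (4E(V_b − E))]⁻¹ = 1/1.260 = 0.794.

T = 0.794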